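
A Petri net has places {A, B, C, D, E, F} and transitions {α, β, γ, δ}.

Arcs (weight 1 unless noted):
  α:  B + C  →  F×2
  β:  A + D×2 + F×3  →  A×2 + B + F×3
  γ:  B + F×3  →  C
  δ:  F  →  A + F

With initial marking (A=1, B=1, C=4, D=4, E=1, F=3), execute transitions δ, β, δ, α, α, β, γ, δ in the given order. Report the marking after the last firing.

(A=6, B=0, C=3, D=0, E=1, F=4)

step 1: fire δ:  (A=1, B=1, C=4, D=4, E=1, F=3) → (A=2, B=1, C=4, D=4, E=1, F=3)
step 2: fire β:  (A=2, B=1, C=4, D=4, E=1, F=3) → (A=3, B=2, C=4, D=2, E=1, F=3)
step 3: fire δ:  (A=3, B=2, C=4, D=2, E=1, F=3) → (A=4, B=2, C=4, D=2, E=1, F=3)
step 4: fire α:  (A=4, B=2, C=4, D=2, E=1, F=3) → (A=4, B=1, C=3, D=2, E=1, F=5)
step 5: fire α:  (A=4, B=1, C=3, D=2, E=1, F=5) → (A=4, B=0, C=2, D=2, E=1, F=7)
step 6: fire β:  (A=4, B=0, C=2, D=2, E=1, F=7) → (A=5, B=1, C=2, D=0, E=1, F=7)
step 7: fire γ:  (A=5, B=1, C=2, D=0, E=1, F=7) → (A=5, B=0, C=3, D=0, E=1, F=4)
step 8: fire δ:  (A=5, B=0, C=3, D=0, E=1, F=4) → (A=6, B=0, C=3, D=0, E=1, F=4)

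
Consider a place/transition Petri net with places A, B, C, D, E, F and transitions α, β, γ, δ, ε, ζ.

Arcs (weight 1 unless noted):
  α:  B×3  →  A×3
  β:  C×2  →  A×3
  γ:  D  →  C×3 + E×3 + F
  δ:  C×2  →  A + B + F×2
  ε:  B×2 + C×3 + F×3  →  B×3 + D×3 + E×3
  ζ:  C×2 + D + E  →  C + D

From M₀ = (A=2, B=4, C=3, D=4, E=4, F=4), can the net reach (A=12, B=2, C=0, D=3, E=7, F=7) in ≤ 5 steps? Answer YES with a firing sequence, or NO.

step 1: fire α:  (A=2, B=4, C=3, D=4, E=4, F=4) → (A=5, B=1, C=3, D=4, E=4, F=4)
step 2: fire β:  (A=5, B=1, C=3, D=4, E=4, F=4) → (A=8, B=1, C=1, D=4, E=4, F=4)
step 3: fire γ:  (A=8, B=1, C=1, D=4, E=4, F=4) → (A=8, B=1, C=4, D=3, E=7, F=5)
step 4: fire β:  (A=8, B=1, C=4, D=3, E=7, F=5) → (A=11, B=1, C=2, D=3, E=7, F=5)
step 5: fire δ:  (A=11, B=1, C=2, D=3, E=7, F=5) → (A=12, B=2, C=0, D=3, E=7, F=7)

YES — reachable via ⟨α, β, γ, β, δ⟩ (5 firings)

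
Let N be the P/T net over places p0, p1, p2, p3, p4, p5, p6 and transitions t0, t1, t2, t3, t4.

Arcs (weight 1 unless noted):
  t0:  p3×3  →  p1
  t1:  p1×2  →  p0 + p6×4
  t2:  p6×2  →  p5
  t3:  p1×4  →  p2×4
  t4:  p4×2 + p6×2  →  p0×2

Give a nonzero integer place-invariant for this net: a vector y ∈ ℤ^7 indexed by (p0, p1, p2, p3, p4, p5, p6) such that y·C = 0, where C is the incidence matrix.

Incidence matrix C (rows=places, cols=transitions):
       t0   t1   t2   t3   t4
   p0   0    1    0    0    2
   p1   1   -2    0   -4    0
   p2   0    0    0    4    0
   p3  -3    0    0    0    0
   p4   0    0    0    0   -2
   p5   0    0    1    0    0
   p6   0    4   -2    0   -2

Candidate y = [6, 3, 3, 1, 6, 0, 0]; check y·C column-wise:
  col t0: 6·0 + 3·1 + 3·0 + 1·-3 + 6·0 = 0
  col t1: 6·1 + 3·-2 + 3·0 + 1·0 + 6·0 + 0·4 = 0
  col t2: 6·0 + 3·0 + 3·0 + 1·0 + 6·0 + 0·1 + 0·-2 = 0
  col t3: 6·0 + 3·-4 + 3·4 + 1·0 + 6·0 = 0
  col t4: 6·2 + 3·0 + 3·0 + 1·0 + 6·-2 + 0·-2 = 0

y = (p0:6, p1:3, p2:3, p3:1, p4:6, p5:0, p6:0)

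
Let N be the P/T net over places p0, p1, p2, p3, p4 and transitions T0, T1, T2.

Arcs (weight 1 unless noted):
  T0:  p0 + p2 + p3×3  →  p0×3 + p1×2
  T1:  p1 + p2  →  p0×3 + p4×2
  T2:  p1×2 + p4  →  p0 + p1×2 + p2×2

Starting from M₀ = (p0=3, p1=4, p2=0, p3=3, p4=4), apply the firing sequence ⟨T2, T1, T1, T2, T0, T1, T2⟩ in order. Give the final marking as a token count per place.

(p0=17, p1=3, p2=2, p3=0, p4=7)

step 1: fire T2:  (p0=3, p1=4, p2=0, p3=3, p4=4) → (p0=4, p1=4, p2=2, p3=3, p4=3)
step 2: fire T1:  (p0=4, p1=4, p2=2, p3=3, p4=3) → (p0=7, p1=3, p2=1, p3=3, p4=5)
step 3: fire T1:  (p0=7, p1=3, p2=1, p3=3, p4=5) → (p0=10, p1=2, p2=0, p3=3, p4=7)
step 4: fire T2:  (p0=10, p1=2, p2=0, p3=3, p4=7) → (p0=11, p1=2, p2=2, p3=3, p4=6)
step 5: fire T0:  (p0=11, p1=2, p2=2, p3=3, p4=6) → (p0=13, p1=4, p2=1, p3=0, p4=6)
step 6: fire T1:  (p0=13, p1=4, p2=1, p3=0, p4=6) → (p0=16, p1=3, p2=0, p3=0, p4=8)
step 7: fire T2:  (p0=16, p1=3, p2=0, p3=0, p4=8) → (p0=17, p1=3, p2=2, p3=0, p4=7)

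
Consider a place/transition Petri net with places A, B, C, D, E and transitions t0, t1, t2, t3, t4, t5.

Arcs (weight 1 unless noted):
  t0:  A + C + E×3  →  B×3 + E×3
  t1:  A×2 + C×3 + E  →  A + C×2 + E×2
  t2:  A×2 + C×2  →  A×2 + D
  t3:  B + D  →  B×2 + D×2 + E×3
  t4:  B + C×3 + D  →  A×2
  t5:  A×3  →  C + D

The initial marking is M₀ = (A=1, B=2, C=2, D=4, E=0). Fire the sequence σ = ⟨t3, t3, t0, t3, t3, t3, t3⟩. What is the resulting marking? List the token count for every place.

step 1: fire t3:  (A=1, B=2, C=2, D=4, E=0) → (A=1, B=3, C=2, D=5, E=3)
step 2: fire t3:  (A=1, B=3, C=2, D=5, E=3) → (A=1, B=4, C=2, D=6, E=6)
step 3: fire t0:  (A=1, B=4, C=2, D=6, E=6) → (A=0, B=7, C=1, D=6, E=6)
step 4: fire t3:  (A=0, B=7, C=1, D=6, E=6) → (A=0, B=8, C=1, D=7, E=9)
step 5: fire t3:  (A=0, B=8, C=1, D=7, E=9) → (A=0, B=9, C=1, D=8, E=12)
step 6: fire t3:  (A=0, B=9, C=1, D=8, E=12) → (A=0, B=10, C=1, D=9, E=15)
step 7: fire t3:  (A=0, B=10, C=1, D=9, E=15) → (A=0, B=11, C=1, D=10, E=18)

(A=0, B=11, C=1, D=10, E=18)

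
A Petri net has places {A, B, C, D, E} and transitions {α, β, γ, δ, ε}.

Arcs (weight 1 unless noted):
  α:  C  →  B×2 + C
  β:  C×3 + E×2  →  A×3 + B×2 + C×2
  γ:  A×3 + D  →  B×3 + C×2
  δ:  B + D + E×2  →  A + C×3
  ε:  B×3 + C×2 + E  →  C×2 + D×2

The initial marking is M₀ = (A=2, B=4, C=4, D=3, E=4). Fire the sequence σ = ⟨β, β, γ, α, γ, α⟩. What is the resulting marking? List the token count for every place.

step 1: fire β:  (A=2, B=4, C=4, D=3, E=4) → (A=5, B=6, C=3, D=3, E=2)
step 2: fire β:  (A=5, B=6, C=3, D=3, E=2) → (A=8, B=8, C=2, D=3, E=0)
step 3: fire γ:  (A=8, B=8, C=2, D=3, E=0) → (A=5, B=11, C=4, D=2, E=0)
step 4: fire α:  (A=5, B=11, C=4, D=2, E=0) → (A=5, B=13, C=4, D=2, E=0)
step 5: fire γ:  (A=5, B=13, C=4, D=2, E=0) → (A=2, B=16, C=6, D=1, E=0)
step 6: fire α:  (A=2, B=16, C=6, D=1, E=0) → (A=2, B=18, C=6, D=1, E=0)

(A=2, B=18, C=6, D=1, E=0)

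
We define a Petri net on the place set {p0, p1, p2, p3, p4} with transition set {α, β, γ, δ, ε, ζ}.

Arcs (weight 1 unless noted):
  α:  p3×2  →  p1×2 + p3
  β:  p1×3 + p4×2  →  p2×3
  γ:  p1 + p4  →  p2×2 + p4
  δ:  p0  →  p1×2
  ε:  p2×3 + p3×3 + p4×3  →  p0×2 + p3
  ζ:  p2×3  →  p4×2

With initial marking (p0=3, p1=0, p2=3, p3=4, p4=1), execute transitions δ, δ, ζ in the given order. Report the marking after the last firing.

(p0=1, p1=4, p2=0, p3=4, p4=3)

step 1: fire δ:  (p0=3, p1=0, p2=3, p3=4, p4=1) → (p0=2, p1=2, p2=3, p3=4, p4=1)
step 2: fire δ:  (p0=2, p1=2, p2=3, p3=4, p4=1) → (p0=1, p1=4, p2=3, p3=4, p4=1)
step 3: fire ζ:  (p0=1, p1=4, p2=3, p3=4, p4=1) → (p0=1, p1=4, p2=0, p3=4, p4=3)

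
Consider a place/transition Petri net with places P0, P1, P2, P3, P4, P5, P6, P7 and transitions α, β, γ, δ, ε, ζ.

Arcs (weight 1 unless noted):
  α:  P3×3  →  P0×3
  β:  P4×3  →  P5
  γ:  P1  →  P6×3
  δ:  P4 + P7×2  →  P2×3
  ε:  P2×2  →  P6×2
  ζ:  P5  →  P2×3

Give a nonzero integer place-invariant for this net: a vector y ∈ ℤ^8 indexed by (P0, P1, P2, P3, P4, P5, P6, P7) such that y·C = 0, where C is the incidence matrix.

Incidence matrix C (rows=places, cols=transitions):
        α    β    γ    δ    ε    ζ
   P0   3    0    0    0    0    0
   P1   0    0   -1    0    0    0
   P2   0    0    0    3   -2    3
   P3  -3    0    0    0    0    0
   P4   0   -3    0   -1    0    0
   P5   0    1    0    0    0   -1
   P6   0    0    3    0    2    0
   P7   0    0    0   -2    0    0

Candidate y = [1, 0, 0, 1, 0, 0, 0, 0]; check y·C column-wise:
  col α: 1·3 + 1·-3 = 0
  col β: 1·0 + 1·0 + 0·-3 + 0·1 = 0
  col γ: 1·0 + 0·-1 + 1·0 + 0·3 = 0
  col δ: 1·0 + 0·3 + 1·0 + 0·-1 + 0·-2 = 0
  col ε: 1·0 + 0·-2 + 1·0 + 0·2 = 0
  col ζ: 1·0 + 0·3 + 1·0 + 0·-1 = 0

y = (P0:1, P1:0, P2:0, P3:1, P4:0, P5:0, P6:0, P7:0)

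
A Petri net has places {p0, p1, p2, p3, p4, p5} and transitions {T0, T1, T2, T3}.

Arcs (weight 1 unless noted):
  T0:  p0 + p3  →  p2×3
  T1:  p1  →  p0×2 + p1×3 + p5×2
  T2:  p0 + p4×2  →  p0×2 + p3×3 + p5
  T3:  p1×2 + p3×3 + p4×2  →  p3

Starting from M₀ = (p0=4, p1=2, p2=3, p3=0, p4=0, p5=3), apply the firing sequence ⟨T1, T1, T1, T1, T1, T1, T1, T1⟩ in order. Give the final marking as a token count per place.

(p0=20, p1=18, p2=3, p3=0, p4=0, p5=19)

step 1: fire T1:  (p0=4, p1=2, p2=3, p3=0, p4=0, p5=3) → (p0=6, p1=4, p2=3, p3=0, p4=0, p5=5)
step 2: fire T1:  (p0=6, p1=4, p2=3, p3=0, p4=0, p5=5) → (p0=8, p1=6, p2=3, p3=0, p4=0, p5=7)
step 3: fire T1:  (p0=8, p1=6, p2=3, p3=0, p4=0, p5=7) → (p0=10, p1=8, p2=3, p3=0, p4=0, p5=9)
step 4: fire T1:  (p0=10, p1=8, p2=3, p3=0, p4=0, p5=9) → (p0=12, p1=10, p2=3, p3=0, p4=0, p5=11)
step 5: fire T1:  (p0=12, p1=10, p2=3, p3=0, p4=0, p5=11) → (p0=14, p1=12, p2=3, p3=0, p4=0, p5=13)
step 6: fire T1:  (p0=14, p1=12, p2=3, p3=0, p4=0, p5=13) → (p0=16, p1=14, p2=3, p3=0, p4=0, p5=15)
step 7: fire T1:  (p0=16, p1=14, p2=3, p3=0, p4=0, p5=15) → (p0=18, p1=16, p2=3, p3=0, p4=0, p5=17)
step 8: fire T1:  (p0=18, p1=16, p2=3, p3=0, p4=0, p5=17) → (p0=20, p1=18, p2=3, p3=0, p4=0, p5=19)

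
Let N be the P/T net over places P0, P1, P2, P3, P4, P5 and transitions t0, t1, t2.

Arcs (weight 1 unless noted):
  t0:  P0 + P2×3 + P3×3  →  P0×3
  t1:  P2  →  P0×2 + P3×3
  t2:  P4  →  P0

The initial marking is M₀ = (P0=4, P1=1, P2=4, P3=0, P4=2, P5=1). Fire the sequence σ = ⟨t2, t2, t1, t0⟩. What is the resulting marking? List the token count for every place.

step 1: fire t2:  (P0=4, P1=1, P2=4, P3=0, P4=2, P5=1) → (P0=5, P1=1, P2=4, P3=0, P4=1, P5=1)
step 2: fire t2:  (P0=5, P1=1, P2=4, P3=0, P4=1, P5=1) → (P0=6, P1=1, P2=4, P3=0, P4=0, P5=1)
step 3: fire t1:  (P0=6, P1=1, P2=4, P3=0, P4=0, P5=1) → (P0=8, P1=1, P2=3, P3=3, P4=0, P5=1)
step 4: fire t0:  (P0=8, P1=1, P2=3, P3=3, P4=0, P5=1) → (P0=10, P1=1, P2=0, P3=0, P4=0, P5=1)

(P0=10, P1=1, P2=0, P3=0, P4=0, P5=1)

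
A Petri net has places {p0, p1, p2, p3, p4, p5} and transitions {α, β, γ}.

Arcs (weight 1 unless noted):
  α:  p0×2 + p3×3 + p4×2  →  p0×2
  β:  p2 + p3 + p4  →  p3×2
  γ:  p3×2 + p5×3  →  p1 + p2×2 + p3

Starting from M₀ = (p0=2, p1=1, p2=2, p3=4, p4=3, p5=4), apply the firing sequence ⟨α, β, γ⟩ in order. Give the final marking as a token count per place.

(p0=2, p1=2, p2=3, p3=1, p4=0, p5=1)

step 1: fire α:  (p0=2, p1=1, p2=2, p3=4, p4=3, p5=4) → (p0=2, p1=1, p2=2, p3=1, p4=1, p5=4)
step 2: fire β:  (p0=2, p1=1, p2=2, p3=1, p4=1, p5=4) → (p0=2, p1=1, p2=1, p3=2, p4=0, p5=4)
step 3: fire γ:  (p0=2, p1=1, p2=1, p3=2, p4=0, p5=4) → (p0=2, p1=2, p2=3, p3=1, p4=0, p5=1)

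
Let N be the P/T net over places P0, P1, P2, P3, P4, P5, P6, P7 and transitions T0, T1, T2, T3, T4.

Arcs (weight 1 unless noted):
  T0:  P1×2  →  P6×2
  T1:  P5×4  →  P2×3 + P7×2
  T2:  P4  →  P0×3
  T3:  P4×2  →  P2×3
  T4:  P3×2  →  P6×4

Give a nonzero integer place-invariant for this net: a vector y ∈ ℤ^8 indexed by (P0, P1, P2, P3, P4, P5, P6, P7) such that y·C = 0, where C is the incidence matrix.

Incidence matrix C (rows=places, cols=transitions):
       T0   T1   T2   T3   T4
   P0   0    0    3    0    0
   P1  -2    0    0    0    0
   P2   0    3    0    3    0
   P3   0    0    0    0   -2
   P4   0    0   -1   -2    0
   P5   0   -4    0    0    0
   P6   2    0    0    0    4
   P7   0    2    0    0    0

Candidate y = [2, 0, 4, 0, 6, 3, 0, 0]; check y·C column-wise:
  col T0: 2·0 + 0·-2 + 4·0 + 6·0 + 3·0 + 0·2 = 0
  col T1: 2·0 + 4·3 + 6·0 + 3·-4 + 0·2 = 0
  col T2: 2·3 + 4·0 + 6·-1 + 3·0 = 0
  col T3: 2·0 + 4·3 + 6·-2 + 3·0 = 0
  col T4: 2·0 + 4·0 + 0·-2 + 6·0 + 3·0 + 0·4 = 0

y = (P0:2, P1:0, P2:4, P3:0, P4:6, P5:3, P6:0, P7:0)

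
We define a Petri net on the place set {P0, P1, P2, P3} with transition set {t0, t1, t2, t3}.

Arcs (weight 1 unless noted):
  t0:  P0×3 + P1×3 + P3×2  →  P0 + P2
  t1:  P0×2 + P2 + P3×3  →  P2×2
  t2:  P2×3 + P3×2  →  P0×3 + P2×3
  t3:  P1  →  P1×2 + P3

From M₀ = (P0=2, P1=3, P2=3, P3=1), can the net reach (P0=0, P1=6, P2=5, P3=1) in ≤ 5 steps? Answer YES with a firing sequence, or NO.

NO — not reachable within 5 firings

depth 0: 1 marking
depth 1: 2 markings reached so far
depth 2: 4 markings reached so far
depth 3: 7 markings reached so far
depth 4: 10 markings reached so far
depth 5: 15 markings reached so far
target is not among the 15 markings reachable within 5 steps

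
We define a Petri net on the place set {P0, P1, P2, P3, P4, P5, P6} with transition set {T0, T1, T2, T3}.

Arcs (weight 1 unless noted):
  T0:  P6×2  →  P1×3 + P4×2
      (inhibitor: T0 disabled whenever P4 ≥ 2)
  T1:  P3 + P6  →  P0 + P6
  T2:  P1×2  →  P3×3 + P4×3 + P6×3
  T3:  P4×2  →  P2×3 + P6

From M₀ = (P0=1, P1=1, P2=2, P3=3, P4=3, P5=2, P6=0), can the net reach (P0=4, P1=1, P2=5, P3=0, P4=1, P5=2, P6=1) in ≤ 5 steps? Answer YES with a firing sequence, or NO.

YES — reachable via ⟨T3, T1, T1, T1⟩ (4 firings)

step 1: fire T3:  (P0=1, P1=1, P2=2, P3=3, P4=3, P5=2, P6=0) → (P0=1, P1=1, P2=5, P3=3, P4=1, P5=2, P6=1)
step 2: fire T1:  (P0=1, P1=1, P2=5, P3=3, P4=1, P5=2, P6=1) → (P0=2, P1=1, P2=5, P3=2, P4=1, P5=2, P6=1)
step 3: fire T1:  (P0=2, P1=1, P2=5, P3=2, P4=1, P5=2, P6=1) → (P0=3, P1=1, P2=5, P3=1, P4=1, P5=2, P6=1)
step 4: fire T1:  (P0=3, P1=1, P2=5, P3=1, P4=1, P5=2, P6=1) → (P0=4, P1=1, P2=5, P3=0, P4=1, P5=2, P6=1)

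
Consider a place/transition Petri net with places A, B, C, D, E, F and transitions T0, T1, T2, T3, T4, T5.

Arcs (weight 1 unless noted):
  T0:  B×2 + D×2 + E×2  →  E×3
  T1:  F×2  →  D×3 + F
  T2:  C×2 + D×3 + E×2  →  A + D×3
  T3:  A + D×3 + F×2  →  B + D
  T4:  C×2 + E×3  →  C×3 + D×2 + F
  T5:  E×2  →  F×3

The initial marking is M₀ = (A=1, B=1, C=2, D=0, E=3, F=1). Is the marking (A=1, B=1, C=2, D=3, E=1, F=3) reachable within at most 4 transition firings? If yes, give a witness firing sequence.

YES — reachable via ⟨T5, T1⟩ (2 firings)

step 1: fire T5:  (A=1, B=1, C=2, D=0, E=3, F=1) → (A=1, B=1, C=2, D=0, E=1, F=4)
step 2: fire T1:  (A=1, B=1, C=2, D=0, E=1, F=4) → (A=1, B=1, C=2, D=3, E=1, F=3)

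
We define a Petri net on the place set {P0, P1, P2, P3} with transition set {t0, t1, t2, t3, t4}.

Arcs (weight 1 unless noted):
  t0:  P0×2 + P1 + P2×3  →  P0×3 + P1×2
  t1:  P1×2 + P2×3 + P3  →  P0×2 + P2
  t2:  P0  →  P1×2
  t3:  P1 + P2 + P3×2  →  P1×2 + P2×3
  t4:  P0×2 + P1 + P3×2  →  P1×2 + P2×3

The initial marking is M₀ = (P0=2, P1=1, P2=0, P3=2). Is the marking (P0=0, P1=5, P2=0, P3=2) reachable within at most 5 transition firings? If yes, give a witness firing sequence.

YES — reachable via ⟨t2, t2⟩ (2 firings)

step 1: fire t2:  (P0=2, P1=1, P2=0, P3=2) → (P0=1, P1=3, P2=0, P3=2)
step 2: fire t2:  (P0=1, P1=3, P2=0, P3=2) → (P0=0, P1=5, P2=0, P3=2)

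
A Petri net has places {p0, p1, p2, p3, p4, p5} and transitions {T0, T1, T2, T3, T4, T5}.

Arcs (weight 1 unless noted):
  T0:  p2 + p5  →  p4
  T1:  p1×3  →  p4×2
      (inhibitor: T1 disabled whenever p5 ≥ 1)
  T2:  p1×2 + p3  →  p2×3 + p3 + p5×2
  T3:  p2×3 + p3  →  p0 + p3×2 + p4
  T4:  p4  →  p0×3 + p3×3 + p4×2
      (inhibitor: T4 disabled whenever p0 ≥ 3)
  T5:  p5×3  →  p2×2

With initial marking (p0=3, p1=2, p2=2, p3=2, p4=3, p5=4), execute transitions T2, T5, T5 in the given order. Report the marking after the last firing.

step 1: fire T2:  (p0=3, p1=2, p2=2, p3=2, p4=3, p5=4) → (p0=3, p1=0, p2=5, p3=2, p4=3, p5=6)
step 2: fire T5:  (p0=3, p1=0, p2=5, p3=2, p4=3, p5=6) → (p0=3, p1=0, p2=7, p3=2, p4=3, p5=3)
step 3: fire T5:  (p0=3, p1=0, p2=7, p3=2, p4=3, p5=3) → (p0=3, p1=0, p2=9, p3=2, p4=3, p5=0)

(p0=3, p1=0, p2=9, p3=2, p4=3, p5=0)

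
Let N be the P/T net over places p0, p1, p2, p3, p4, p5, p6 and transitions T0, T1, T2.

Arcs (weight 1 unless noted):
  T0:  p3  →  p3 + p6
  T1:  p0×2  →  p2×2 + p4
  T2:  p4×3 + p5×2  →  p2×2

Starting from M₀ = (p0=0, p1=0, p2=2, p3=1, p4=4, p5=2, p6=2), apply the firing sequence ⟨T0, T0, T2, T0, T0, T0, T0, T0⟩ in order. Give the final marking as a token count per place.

(p0=0, p1=0, p2=4, p3=1, p4=1, p5=0, p6=9)

step 1: fire T0:  (p0=0, p1=0, p2=2, p3=1, p4=4, p5=2, p6=2) → (p0=0, p1=0, p2=2, p3=1, p4=4, p5=2, p6=3)
step 2: fire T0:  (p0=0, p1=0, p2=2, p3=1, p4=4, p5=2, p6=3) → (p0=0, p1=0, p2=2, p3=1, p4=4, p5=2, p6=4)
step 3: fire T2:  (p0=0, p1=0, p2=2, p3=1, p4=4, p5=2, p6=4) → (p0=0, p1=0, p2=4, p3=1, p4=1, p5=0, p6=4)
step 4: fire T0:  (p0=0, p1=0, p2=4, p3=1, p4=1, p5=0, p6=4) → (p0=0, p1=0, p2=4, p3=1, p4=1, p5=0, p6=5)
step 5: fire T0:  (p0=0, p1=0, p2=4, p3=1, p4=1, p5=0, p6=5) → (p0=0, p1=0, p2=4, p3=1, p4=1, p5=0, p6=6)
step 6: fire T0:  (p0=0, p1=0, p2=4, p3=1, p4=1, p5=0, p6=6) → (p0=0, p1=0, p2=4, p3=1, p4=1, p5=0, p6=7)
step 7: fire T0:  (p0=0, p1=0, p2=4, p3=1, p4=1, p5=0, p6=7) → (p0=0, p1=0, p2=4, p3=1, p4=1, p5=0, p6=8)
step 8: fire T0:  (p0=0, p1=0, p2=4, p3=1, p4=1, p5=0, p6=8) → (p0=0, p1=0, p2=4, p3=1, p4=1, p5=0, p6=9)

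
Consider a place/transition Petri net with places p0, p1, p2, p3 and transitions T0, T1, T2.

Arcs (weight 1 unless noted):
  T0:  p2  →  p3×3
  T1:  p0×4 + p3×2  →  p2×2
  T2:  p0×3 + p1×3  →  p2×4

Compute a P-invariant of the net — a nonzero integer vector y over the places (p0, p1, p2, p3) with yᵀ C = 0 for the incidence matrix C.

Incidence matrix C (rows=places, cols=transitions):
       T0   T1   T2
   p0   0   -4   -3
   p1   0    0   -3
   p2  -1    2    4
   p3   3   -2    0

Candidate y = [1, 3, 3, 1]; check y·C column-wise:
  col T0: 1·0 + 3·0 + 3·-1 + 1·3 = 0
  col T1: 1·-4 + 3·0 + 3·2 + 1·-2 = 0
  col T2: 1·-3 + 3·-3 + 3·4 + 1·0 = 0

y = (p0:1, p1:3, p2:3, p3:1)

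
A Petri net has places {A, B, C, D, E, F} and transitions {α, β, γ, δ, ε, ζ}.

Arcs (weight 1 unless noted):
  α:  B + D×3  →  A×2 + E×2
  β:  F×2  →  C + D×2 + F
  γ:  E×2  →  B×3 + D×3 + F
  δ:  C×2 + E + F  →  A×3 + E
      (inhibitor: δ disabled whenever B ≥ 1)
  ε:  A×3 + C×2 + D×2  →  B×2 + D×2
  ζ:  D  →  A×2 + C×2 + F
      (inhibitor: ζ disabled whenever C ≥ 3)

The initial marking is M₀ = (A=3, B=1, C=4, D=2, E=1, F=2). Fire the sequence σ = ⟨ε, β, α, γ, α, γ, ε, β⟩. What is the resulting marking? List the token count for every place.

step 1: fire ε:  (A=3, B=1, C=4, D=2, E=1, F=2) → (A=0, B=3, C=2, D=2, E=1, F=2)
step 2: fire β:  (A=0, B=3, C=2, D=2, E=1, F=2) → (A=0, B=3, C=3, D=4, E=1, F=1)
step 3: fire α:  (A=0, B=3, C=3, D=4, E=1, F=1) → (A=2, B=2, C=3, D=1, E=3, F=1)
step 4: fire γ:  (A=2, B=2, C=3, D=1, E=3, F=1) → (A=2, B=5, C=3, D=4, E=1, F=2)
step 5: fire α:  (A=2, B=5, C=3, D=4, E=1, F=2) → (A=4, B=4, C=3, D=1, E=3, F=2)
step 6: fire γ:  (A=4, B=4, C=3, D=1, E=3, F=2) → (A=4, B=7, C=3, D=4, E=1, F=3)
step 7: fire ε:  (A=4, B=7, C=3, D=4, E=1, F=3) → (A=1, B=9, C=1, D=4, E=1, F=3)
step 8: fire β:  (A=1, B=9, C=1, D=4, E=1, F=3) → (A=1, B=9, C=2, D=6, E=1, F=2)

(A=1, B=9, C=2, D=6, E=1, F=2)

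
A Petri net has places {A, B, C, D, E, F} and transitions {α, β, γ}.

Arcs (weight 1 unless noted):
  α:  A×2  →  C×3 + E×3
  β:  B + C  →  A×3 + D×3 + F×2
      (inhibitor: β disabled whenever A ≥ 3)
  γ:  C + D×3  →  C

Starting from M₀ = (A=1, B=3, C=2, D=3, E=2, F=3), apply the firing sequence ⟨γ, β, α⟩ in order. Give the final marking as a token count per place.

step 1: fire γ:  (A=1, B=3, C=2, D=3, E=2, F=3) → (A=1, B=3, C=2, D=0, E=2, F=3)
step 2: fire β:  (A=1, B=3, C=2, D=0, E=2, F=3) → (A=4, B=2, C=1, D=3, E=2, F=5)
step 3: fire α:  (A=4, B=2, C=1, D=3, E=2, F=5) → (A=2, B=2, C=4, D=3, E=5, F=5)

(A=2, B=2, C=4, D=3, E=5, F=5)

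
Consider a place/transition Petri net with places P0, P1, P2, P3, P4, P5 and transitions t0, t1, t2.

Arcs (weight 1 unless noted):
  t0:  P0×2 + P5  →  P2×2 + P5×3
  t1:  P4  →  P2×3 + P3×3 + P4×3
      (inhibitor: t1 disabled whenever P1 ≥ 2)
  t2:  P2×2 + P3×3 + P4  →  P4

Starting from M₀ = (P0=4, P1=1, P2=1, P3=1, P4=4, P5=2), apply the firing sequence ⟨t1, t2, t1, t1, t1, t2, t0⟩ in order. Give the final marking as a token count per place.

step 1: fire t1:  (P0=4, P1=1, P2=1, P3=1, P4=4, P5=2) → (P0=4, P1=1, P2=4, P3=4, P4=6, P5=2)
step 2: fire t2:  (P0=4, P1=1, P2=4, P3=4, P4=6, P5=2) → (P0=4, P1=1, P2=2, P3=1, P4=6, P5=2)
step 3: fire t1:  (P0=4, P1=1, P2=2, P3=1, P4=6, P5=2) → (P0=4, P1=1, P2=5, P3=4, P4=8, P5=2)
step 4: fire t1:  (P0=4, P1=1, P2=5, P3=4, P4=8, P5=2) → (P0=4, P1=1, P2=8, P3=7, P4=10, P5=2)
step 5: fire t1:  (P0=4, P1=1, P2=8, P3=7, P4=10, P5=2) → (P0=4, P1=1, P2=11, P3=10, P4=12, P5=2)
step 6: fire t2:  (P0=4, P1=1, P2=11, P3=10, P4=12, P5=2) → (P0=4, P1=1, P2=9, P3=7, P4=12, P5=2)
step 7: fire t0:  (P0=4, P1=1, P2=9, P3=7, P4=12, P5=2) → (P0=2, P1=1, P2=11, P3=7, P4=12, P5=4)

(P0=2, P1=1, P2=11, P3=7, P4=12, P5=4)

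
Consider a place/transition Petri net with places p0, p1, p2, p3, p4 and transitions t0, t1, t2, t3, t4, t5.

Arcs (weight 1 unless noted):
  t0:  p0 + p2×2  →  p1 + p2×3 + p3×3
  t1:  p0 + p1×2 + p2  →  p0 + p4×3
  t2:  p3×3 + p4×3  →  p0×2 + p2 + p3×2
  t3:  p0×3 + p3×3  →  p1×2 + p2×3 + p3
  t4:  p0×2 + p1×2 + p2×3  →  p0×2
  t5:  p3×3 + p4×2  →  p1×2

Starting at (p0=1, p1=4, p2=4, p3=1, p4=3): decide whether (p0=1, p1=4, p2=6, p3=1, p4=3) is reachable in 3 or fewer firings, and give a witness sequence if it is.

depth 0: 1 marking
depth 1: 3 markings reached so far
depth 2: 7 markings reached so far
depth 3: 12 markings reached so far
target is not among the 12 markings reachable within 3 steps

NO — not reachable within 3 firings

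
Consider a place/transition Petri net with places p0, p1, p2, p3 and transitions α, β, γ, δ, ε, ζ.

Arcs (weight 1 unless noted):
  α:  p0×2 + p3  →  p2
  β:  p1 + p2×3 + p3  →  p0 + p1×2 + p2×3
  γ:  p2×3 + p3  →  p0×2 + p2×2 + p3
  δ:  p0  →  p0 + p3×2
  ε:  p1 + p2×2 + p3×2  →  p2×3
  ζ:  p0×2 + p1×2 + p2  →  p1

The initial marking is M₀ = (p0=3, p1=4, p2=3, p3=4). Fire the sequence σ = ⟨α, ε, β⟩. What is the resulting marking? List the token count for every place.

step 1: fire α:  (p0=3, p1=4, p2=3, p3=4) → (p0=1, p1=4, p2=4, p3=3)
step 2: fire ε:  (p0=1, p1=4, p2=4, p3=3) → (p0=1, p1=3, p2=5, p3=1)
step 3: fire β:  (p0=1, p1=3, p2=5, p3=1) → (p0=2, p1=4, p2=5, p3=0)

(p0=2, p1=4, p2=5, p3=0)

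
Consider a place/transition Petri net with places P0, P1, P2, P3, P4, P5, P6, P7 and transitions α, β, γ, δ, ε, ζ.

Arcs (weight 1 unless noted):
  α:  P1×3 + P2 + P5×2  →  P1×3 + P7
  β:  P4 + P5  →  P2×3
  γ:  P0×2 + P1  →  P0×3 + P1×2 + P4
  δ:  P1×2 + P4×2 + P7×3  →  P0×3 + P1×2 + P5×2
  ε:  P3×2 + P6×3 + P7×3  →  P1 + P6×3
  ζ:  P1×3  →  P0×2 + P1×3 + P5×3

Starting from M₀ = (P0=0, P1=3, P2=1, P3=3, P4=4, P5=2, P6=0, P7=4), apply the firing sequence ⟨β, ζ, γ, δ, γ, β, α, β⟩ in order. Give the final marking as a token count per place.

(P0=7, P1=5, P2=9, P3=3, P4=1, P5=2, P6=0, P7=2)

step 1: fire β:  (P0=0, P1=3, P2=1, P3=3, P4=4, P5=2, P6=0, P7=4) → (P0=0, P1=3, P2=4, P3=3, P4=3, P5=1, P6=0, P7=4)
step 2: fire ζ:  (P0=0, P1=3, P2=4, P3=3, P4=3, P5=1, P6=0, P7=4) → (P0=2, P1=3, P2=4, P3=3, P4=3, P5=4, P6=0, P7=4)
step 3: fire γ:  (P0=2, P1=3, P2=4, P3=3, P4=3, P5=4, P6=0, P7=4) → (P0=3, P1=4, P2=4, P3=3, P4=4, P5=4, P6=0, P7=4)
step 4: fire δ:  (P0=3, P1=4, P2=4, P3=3, P4=4, P5=4, P6=0, P7=4) → (P0=6, P1=4, P2=4, P3=3, P4=2, P5=6, P6=0, P7=1)
step 5: fire γ:  (P0=6, P1=4, P2=4, P3=3, P4=2, P5=6, P6=0, P7=1) → (P0=7, P1=5, P2=4, P3=3, P4=3, P5=6, P6=0, P7=1)
step 6: fire β:  (P0=7, P1=5, P2=4, P3=3, P4=3, P5=6, P6=0, P7=1) → (P0=7, P1=5, P2=7, P3=3, P4=2, P5=5, P6=0, P7=1)
step 7: fire α:  (P0=7, P1=5, P2=7, P3=3, P4=2, P5=5, P6=0, P7=1) → (P0=7, P1=5, P2=6, P3=3, P4=2, P5=3, P6=0, P7=2)
step 8: fire β:  (P0=7, P1=5, P2=6, P3=3, P4=2, P5=3, P6=0, P7=2) → (P0=7, P1=5, P2=9, P3=3, P4=1, P5=2, P6=0, P7=2)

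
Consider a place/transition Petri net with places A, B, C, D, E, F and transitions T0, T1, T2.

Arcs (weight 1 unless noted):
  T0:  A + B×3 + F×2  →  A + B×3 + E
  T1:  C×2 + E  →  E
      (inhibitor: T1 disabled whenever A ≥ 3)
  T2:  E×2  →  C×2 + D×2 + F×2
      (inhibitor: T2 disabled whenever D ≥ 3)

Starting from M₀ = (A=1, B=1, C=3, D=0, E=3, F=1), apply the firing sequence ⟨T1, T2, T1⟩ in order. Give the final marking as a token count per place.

step 1: fire T1:  (A=1, B=1, C=3, D=0, E=3, F=1) → (A=1, B=1, C=1, D=0, E=3, F=1)
step 2: fire T2:  (A=1, B=1, C=1, D=0, E=3, F=1) → (A=1, B=1, C=3, D=2, E=1, F=3)
step 3: fire T1:  (A=1, B=1, C=3, D=2, E=1, F=3) → (A=1, B=1, C=1, D=2, E=1, F=3)

(A=1, B=1, C=1, D=2, E=1, F=3)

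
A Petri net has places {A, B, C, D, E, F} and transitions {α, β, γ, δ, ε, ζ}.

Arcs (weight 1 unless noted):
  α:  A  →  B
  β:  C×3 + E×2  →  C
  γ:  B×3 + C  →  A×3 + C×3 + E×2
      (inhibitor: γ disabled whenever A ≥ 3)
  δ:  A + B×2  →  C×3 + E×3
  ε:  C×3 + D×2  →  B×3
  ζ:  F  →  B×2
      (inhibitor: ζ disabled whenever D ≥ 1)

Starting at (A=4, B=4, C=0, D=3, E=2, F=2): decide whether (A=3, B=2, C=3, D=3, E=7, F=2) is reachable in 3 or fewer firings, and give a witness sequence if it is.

NO — not reachable within 3 firings

depth 0: 1 marking
depth 1: 3 markings reached so far
depth 2: 8 markings reached so far
depth 3: 16 markings reached so far
target is not among the 16 markings reachable within 3 steps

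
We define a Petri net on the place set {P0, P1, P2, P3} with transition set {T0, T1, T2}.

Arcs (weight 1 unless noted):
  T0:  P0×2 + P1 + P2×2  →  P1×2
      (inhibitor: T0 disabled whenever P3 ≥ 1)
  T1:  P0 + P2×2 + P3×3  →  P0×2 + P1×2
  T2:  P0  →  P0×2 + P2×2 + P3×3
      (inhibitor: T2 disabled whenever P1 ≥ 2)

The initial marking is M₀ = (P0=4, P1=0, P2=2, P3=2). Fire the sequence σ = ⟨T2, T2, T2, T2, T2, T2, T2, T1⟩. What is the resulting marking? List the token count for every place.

(P0=12, P1=2, P2=14, P3=20)

step 1: fire T2:  (P0=4, P1=0, P2=2, P3=2) → (P0=5, P1=0, P2=4, P3=5)
step 2: fire T2:  (P0=5, P1=0, P2=4, P3=5) → (P0=6, P1=0, P2=6, P3=8)
step 3: fire T2:  (P0=6, P1=0, P2=6, P3=8) → (P0=7, P1=0, P2=8, P3=11)
step 4: fire T2:  (P0=7, P1=0, P2=8, P3=11) → (P0=8, P1=0, P2=10, P3=14)
step 5: fire T2:  (P0=8, P1=0, P2=10, P3=14) → (P0=9, P1=0, P2=12, P3=17)
step 6: fire T2:  (P0=9, P1=0, P2=12, P3=17) → (P0=10, P1=0, P2=14, P3=20)
step 7: fire T2:  (P0=10, P1=0, P2=14, P3=20) → (P0=11, P1=0, P2=16, P3=23)
step 8: fire T1:  (P0=11, P1=0, P2=16, P3=23) → (P0=12, P1=2, P2=14, P3=20)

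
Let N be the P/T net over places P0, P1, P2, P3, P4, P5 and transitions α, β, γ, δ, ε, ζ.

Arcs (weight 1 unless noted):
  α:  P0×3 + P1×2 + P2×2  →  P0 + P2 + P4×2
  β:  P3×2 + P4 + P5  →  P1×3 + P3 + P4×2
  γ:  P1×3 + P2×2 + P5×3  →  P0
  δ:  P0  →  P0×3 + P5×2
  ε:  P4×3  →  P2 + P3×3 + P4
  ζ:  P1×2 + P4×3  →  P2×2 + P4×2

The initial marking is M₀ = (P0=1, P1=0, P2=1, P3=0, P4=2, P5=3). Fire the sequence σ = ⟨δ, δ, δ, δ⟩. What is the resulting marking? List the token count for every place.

(P0=9, P1=0, P2=1, P3=0, P4=2, P5=11)

step 1: fire δ:  (P0=1, P1=0, P2=1, P3=0, P4=2, P5=3) → (P0=3, P1=0, P2=1, P3=0, P4=2, P5=5)
step 2: fire δ:  (P0=3, P1=0, P2=1, P3=0, P4=2, P5=5) → (P0=5, P1=0, P2=1, P3=0, P4=2, P5=7)
step 3: fire δ:  (P0=5, P1=0, P2=1, P3=0, P4=2, P5=7) → (P0=7, P1=0, P2=1, P3=0, P4=2, P5=9)
step 4: fire δ:  (P0=7, P1=0, P2=1, P3=0, P4=2, P5=9) → (P0=9, P1=0, P2=1, P3=0, P4=2, P5=11)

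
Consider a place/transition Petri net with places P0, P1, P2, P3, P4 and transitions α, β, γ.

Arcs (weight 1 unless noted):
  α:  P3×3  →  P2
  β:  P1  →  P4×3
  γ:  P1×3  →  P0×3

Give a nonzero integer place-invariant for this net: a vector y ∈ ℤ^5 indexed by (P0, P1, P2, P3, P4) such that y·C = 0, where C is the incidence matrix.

y = (P0:0, P1:0, P2:3, P3:1, P4:0)

Incidence matrix C (rows=places, cols=transitions):
        α    β    γ
   P0   0    0    3
   P1   0   -1   -3
   P2   1    0    0
   P3  -3    0    0
   P4   0    3    0

Candidate y = [0, 0, 3, 1, 0]; check y·C column-wise:
  col α: 3·1 + 1·-3 = 0
  col β: 0·-1 + 3·0 + 1·0 + 0·3 = 0
  col γ: 0·3 + 0·-3 + 3·0 + 1·0 = 0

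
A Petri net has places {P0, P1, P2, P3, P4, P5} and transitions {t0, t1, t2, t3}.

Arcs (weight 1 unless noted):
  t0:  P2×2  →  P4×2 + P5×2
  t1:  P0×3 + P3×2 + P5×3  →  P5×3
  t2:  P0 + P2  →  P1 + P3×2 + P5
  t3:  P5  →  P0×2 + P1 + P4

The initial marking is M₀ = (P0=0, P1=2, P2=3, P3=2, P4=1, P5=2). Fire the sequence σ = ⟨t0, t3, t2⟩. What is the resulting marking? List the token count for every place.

step 1: fire t0:  (P0=0, P1=2, P2=3, P3=2, P4=1, P5=2) → (P0=0, P1=2, P2=1, P3=2, P4=3, P5=4)
step 2: fire t3:  (P0=0, P1=2, P2=1, P3=2, P4=3, P5=4) → (P0=2, P1=3, P2=1, P3=2, P4=4, P5=3)
step 3: fire t2:  (P0=2, P1=3, P2=1, P3=2, P4=4, P5=3) → (P0=1, P1=4, P2=0, P3=4, P4=4, P5=4)

(P0=1, P1=4, P2=0, P3=4, P4=4, P5=4)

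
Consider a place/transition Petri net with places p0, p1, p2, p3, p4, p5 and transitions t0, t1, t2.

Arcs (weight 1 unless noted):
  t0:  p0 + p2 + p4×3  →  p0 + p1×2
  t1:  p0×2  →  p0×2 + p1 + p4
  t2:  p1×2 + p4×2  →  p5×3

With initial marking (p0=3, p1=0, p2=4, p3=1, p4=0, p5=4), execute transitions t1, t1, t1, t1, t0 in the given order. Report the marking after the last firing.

step 1: fire t1:  (p0=3, p1=0, p2=4, p3=1, p4=0, p5=4) → (p0=3, p1=1, p2=4, p3=1, p4=1, p5=4)
step 2: fire t1:  (p0=3, p1=1, p2=4, p3=1, p4=1, p5=4) → (p0=3, p1=2, p2=4, p3=1, p4=2, p5=4)
step 3: fire t1:  (p0=3, p1=2, p2=4, p3=1, p4=2, p5=4) → (p0=3, p1=3, p2=4, p3=1, p4=3, p5=4)
step 4: fire t1:  (p0=3, p1=3, p2=4, p3=1, p4=3, p5=4) → (p0=3, p1=4, p2=4, p3=1, p4=4, p5=4)
step 5: fire t0:  (p0=3, p1=4, p2=4, p3=1, p4=4, p5=4) → (p0=3, p1=6, p2=3, p3=1, p4=1, p5=4)

(p0=3, p1=6, p2=3, p3=1, p4=1, p5=4)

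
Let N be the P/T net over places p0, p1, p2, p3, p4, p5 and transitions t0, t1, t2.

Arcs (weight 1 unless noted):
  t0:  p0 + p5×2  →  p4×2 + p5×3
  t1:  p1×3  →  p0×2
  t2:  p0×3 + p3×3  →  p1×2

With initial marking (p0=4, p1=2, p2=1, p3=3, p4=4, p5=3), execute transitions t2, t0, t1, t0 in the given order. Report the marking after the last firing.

step 1: fire t2:  (p0=4, p1=2, p2=1, p3=3, p4=4, p5=3) → (p0=1, p1=4, p2=1, p3=0, p4=4, p5=3)
step 2: fire t0:  (p0=1, p1=4, p2=1, p3=0, p4=4, p5=3) → (p0=0, p1=4, p2=1, p3=0, p4=6, p5=4)
step 3: fire t1:  (p0=0, p1=4, p2=1, p3=0, p4=6, p5=4) → (p0=2, p1=1, p2=1, p3=0, p4=6, p5=4)
step 4: fire t0:  (p0=2, p1=1, p2=1, p3=0, p4=6, p5=4) → (p0=1, p1=1, p2=1, p3=0, p4=8, p5=5)

(p0=1, p1=1, p2=1, p3=0, p4=8, p5=5)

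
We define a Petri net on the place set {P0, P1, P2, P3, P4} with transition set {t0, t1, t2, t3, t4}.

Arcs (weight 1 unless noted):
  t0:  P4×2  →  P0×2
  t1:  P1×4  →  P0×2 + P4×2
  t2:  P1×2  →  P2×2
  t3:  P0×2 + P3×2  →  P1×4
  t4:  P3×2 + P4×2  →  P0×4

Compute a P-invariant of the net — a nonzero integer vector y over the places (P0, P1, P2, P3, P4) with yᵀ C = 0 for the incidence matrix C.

y = (P0:1, P1:1, P2:1, P3:1, P4:1)

Incidence matrix C (rows=places, cols=transitions):
       t0   t1   t2   t3   t4
   P0   2    2    0   -2    4
   P1   0   -4   -2    4    0
   P2   0    0    2    0    0
   P3   0    0    0   -2   -2
   P4  -2    2    0    0   -2

Candidate y = [1, 1, 1, 1, 1]; check y·C column-wise:
  col t0: 1·2 + 1·0 + 1·0 + 1·0 + 1·-2 = 0
  col t1: 1·2 + 1·-4 + 1·0 + 1·0 + 1·2 = 0
  col t2: 1·0 + 1·-2 + 1·2 + 1·0 + 1·0 = 0
  col t3: 1·-2 + 1·4 + 1·0 + 1·-2 + 1·0 = 0
  col t4: 1·4 + 1·0 + 1·0 + 1·-2 + 1·-2 = 0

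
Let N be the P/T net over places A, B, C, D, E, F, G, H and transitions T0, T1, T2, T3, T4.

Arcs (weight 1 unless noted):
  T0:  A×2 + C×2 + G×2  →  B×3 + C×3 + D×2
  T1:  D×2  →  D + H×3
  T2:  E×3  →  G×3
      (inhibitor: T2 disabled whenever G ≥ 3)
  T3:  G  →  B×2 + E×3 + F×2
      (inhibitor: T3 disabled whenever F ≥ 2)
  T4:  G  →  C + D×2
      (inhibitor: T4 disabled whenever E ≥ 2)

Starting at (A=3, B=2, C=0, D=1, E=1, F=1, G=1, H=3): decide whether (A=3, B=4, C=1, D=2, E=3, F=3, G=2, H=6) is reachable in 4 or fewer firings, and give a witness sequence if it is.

depth 0: 1 marking
depth 1: 3 markings reached so far
depth 2: 5 markings reached so far
depth 3: 7 markings reached so far
depth 4: 9 markings reached so far
target is not among the 9 markings reachable within 4 steps

NO — not reachable within 4 firings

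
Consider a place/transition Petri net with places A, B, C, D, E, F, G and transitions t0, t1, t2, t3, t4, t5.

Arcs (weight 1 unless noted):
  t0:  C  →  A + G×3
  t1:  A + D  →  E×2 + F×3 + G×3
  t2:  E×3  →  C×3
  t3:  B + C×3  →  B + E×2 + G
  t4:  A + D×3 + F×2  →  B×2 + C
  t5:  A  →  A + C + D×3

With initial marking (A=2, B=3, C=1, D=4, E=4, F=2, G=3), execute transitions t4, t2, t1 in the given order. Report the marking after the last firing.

(A=0, B=5, C=5, D=0, E=3, F=3, G=6)

step 1: fire t4:  (A=2, B=3, C=1, D=4, E=4, F=2, G=3) → (A=1, B=5, C=2, D=1, E=4, F=0, G=3)
step 2: fire t2:  (A=1, B=5, C=2, D=1, E=4, F=0, G=3) → (A=1, B=5, C=5, D=1, E=1, F=0, G=3)
step 3: fire t1:  (A=1, B=5, C=5, D=1, E=1, F=0, G=3) → (A=0, B=5, C=5, D=0, E=3, F=3, G=6)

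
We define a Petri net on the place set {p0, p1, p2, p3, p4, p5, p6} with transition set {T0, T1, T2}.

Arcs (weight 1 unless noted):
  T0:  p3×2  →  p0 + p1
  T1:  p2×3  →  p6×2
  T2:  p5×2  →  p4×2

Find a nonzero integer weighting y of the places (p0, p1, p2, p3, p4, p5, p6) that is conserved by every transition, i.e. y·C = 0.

Incidence matrix C (rows=places, cols=transitions):
       T0   T1   T2
   p0   1    0    0
   p1   1    0    0
   p2   0   -3    0
   p3  -2    0    0
   p4   0    0    2
   p5   0    0   -2
   p6   0    2    0

Candidate y = [1, -1, 0, 0, 0, 0, 0]; check y·C column-wise:
  col T0: 1·1 + -1·1 + 0·-2 = 0
  col T1: 1·0 + -1·0 + 0·-3 + 0·2 = 0
  col T2: 1·0 + -1·0 + 0·2 + 0·-2 = 0

y = (p0:1, p1:-1, p2:0, p3:0, p4:0, p5:0, p6:0)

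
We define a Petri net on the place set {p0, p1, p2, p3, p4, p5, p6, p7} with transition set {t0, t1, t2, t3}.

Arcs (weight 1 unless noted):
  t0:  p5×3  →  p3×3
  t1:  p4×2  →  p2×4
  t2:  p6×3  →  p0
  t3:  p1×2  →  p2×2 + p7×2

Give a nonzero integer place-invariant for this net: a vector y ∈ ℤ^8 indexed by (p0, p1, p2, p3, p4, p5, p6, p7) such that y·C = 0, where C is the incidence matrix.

y = (p0:0, p1:1, p2:1, p3:0, p4:2, p5:0, p6:0, p7:0)

Incidence matrix C (rows=places, cols=transitions):
       t0   t1   t2   t3
   p0   0    0    1    0
   p1   0    0    0   -2
   p2   0    4    0    2
   p3   3    0    0    0
   p4   0   -2    0    0
   p5  -3    0    0    0
   p6   0    0   -3    0
   p7   0    0    0    2

Candidate y = [0, 1, 1, 0, 2, 0, 0, 0]; check y·C column-wise:
  col t0: 1·0 + 1·0 + 0·3 + 2·0 + 0·-3 = 0
  col t1: 1·0 + 1·4 + 2·-2 = 0
  col t2: 0·1 + 1·0 + 1·0 + 2·0 + 0·-3 = 0
  col t3: 1·-2 + 1·2 + 2·0 + 0·2 = 0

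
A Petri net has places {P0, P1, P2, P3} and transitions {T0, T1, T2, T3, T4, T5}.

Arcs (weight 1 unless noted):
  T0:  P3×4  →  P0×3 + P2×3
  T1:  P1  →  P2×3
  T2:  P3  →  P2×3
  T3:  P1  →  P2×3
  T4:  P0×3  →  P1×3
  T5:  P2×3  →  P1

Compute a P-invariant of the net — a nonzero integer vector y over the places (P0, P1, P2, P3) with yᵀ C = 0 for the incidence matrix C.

Incidence matrix C (rows=places, cols=transitions):
       T0   T1   T2   T3   T4   T5
   P0   3    0    0    0   -3    0
   P1   0   -1    0   -1    3    1
   P2   3    3    3    3    0   -3
   P3  -4    0   -1    0    0    0

Candidate y = [3, 3, 1, 3]; check y·C column-wise:
  col T0: 3·3 + 3·0 + 1·3 + 3·-4 = 0
  col T1: 3·0 + 3·-1 + 1·3 + 3·0 = 0
  col T2: 3·0 + 3·0 + 1·3 + 3·-1 = 0
  col T3: 3·0 + 3·-1 + 1·3 + 3·0 = 0
  col T4: 3·-3 + 3·3 + 1·0 + 3·0 = 0
  col T5: 3·0 + 3·1 + 1·-3 + 3·0 = 0

y = (P0:3, P1:3, P2:1, P3:3)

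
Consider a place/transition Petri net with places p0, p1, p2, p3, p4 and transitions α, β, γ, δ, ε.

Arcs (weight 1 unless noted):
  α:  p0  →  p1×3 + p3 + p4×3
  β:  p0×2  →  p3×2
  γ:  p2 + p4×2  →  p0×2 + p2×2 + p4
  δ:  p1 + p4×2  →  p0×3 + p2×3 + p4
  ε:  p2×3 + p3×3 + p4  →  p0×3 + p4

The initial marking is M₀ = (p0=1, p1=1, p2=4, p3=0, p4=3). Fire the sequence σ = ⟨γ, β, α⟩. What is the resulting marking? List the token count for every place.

step 1: fire γ:  (p0=1, p1=1, p2=4, p3=0, p4=3) → (p0=3, p1=1, p2=5, p3=0, p4=2)
step 2: fire β:  (p0=3, p1=1, p2=5, p3=0, p4=2) → (p0=1, p1=1, p2=5, p3=2, p4=2)
step 3: fire α:  (p0=1, p1=1, p2=5, p3=2, p4=2) → (p0=0, p1=4, p2=5, p3=3, p4=5)

(p0=0, p1=4, p2=5, p3=3, p4=5)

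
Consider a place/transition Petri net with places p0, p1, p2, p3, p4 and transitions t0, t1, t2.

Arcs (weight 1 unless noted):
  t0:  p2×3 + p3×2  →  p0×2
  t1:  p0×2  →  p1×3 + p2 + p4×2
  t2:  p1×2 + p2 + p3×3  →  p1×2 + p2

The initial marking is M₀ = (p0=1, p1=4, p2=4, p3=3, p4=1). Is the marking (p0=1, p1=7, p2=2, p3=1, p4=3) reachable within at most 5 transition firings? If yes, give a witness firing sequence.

YES — reachable via ⟨t0, t1⟩ (2 firings)

step 1: fire t0:  (p0=1, p1=4, p2=4, p3=3, p4=1) → (p0=3, p1=4, p2=1, p3=1, p4=1)
step 2: fire t1:  (p0=3, p1=4, p2=1, p3=1, p4=1) → (p0=1, p1=7, p2=2, p3=1, p4=3)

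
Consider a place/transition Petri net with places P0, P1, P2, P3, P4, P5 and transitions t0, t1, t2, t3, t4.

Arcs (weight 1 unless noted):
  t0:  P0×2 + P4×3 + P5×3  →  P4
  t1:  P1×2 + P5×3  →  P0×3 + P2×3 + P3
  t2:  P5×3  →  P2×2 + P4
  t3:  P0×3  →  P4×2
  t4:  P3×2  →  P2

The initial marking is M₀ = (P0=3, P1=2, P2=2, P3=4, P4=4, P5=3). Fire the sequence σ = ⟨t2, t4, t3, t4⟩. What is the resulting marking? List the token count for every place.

step 1: fire t2:  (P0=3, P1=2, P2=2, P3=4, P4=4, P5=3) → (P0=3, P1=2, P2=4, P3=4, P4=5, P5=0)
step 2: fire t4:  (P0=3, P1=2, P2=4, P3=4, P4=5, P5=0) → (P0=3, P1=2, P2=5, P3=2, P4=5, P5=0)
step 3: fire t3:  (P0=3, P1=2, P2=5, P3=2, P4=5, P5=0) → (P0=0, P1=2, P2=5, P3=2, P4=7, P5=0)
step 4: fire t4:  (P0=0, P1=2, P2=5, P3=2, P4=7, P5=0) → (P0=0, P1=2, P2=6, P3=0, P4=7, P5=0)

(P0=0, P1=2, P2=6, P3=0, P4=7, P5=0)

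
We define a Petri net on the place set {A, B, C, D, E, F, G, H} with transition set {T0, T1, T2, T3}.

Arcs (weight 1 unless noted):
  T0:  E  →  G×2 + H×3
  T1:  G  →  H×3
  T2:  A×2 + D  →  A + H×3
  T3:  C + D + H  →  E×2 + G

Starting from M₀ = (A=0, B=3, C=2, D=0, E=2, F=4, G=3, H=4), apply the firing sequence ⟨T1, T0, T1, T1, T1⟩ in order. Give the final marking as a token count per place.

(A=0, B=3, C=2, D=0, E=1, F=4, G=1, H=19)

step 1: fire T1:  (A=0, B=3, C=2, D=0, E=2, F=4, G=3, H=4) → (A=0, B=3, C=2, D=0, E=2, F=4, G=2, H=7)
step 2: fire T0:  (A=0, B=3, C=2, D=0, E=2, F=4, G=2, H=7) → (A=0, B=3, C=2, D=0, E=1, F=4, G=4, H=10)
step 3: fire T1:  (A=0, B=3, C=2, D=0, E=1, F=4, G=4, H=10) → (A=0, B=3, C=2, D=0, E=1, F=4, G=3, H=13)
step 4: fire T1:  (A=0, B=3, C=2, D=0, E=1, F=4, G=3, H=13) → (A=0, B=3, C=2, D=0, E=1, F=4, G=2, H=16)
step 5: fire T1:  (A=0, B=3, C=2, D=0, E=1, F=4, G=2, H=16) → (A=0, B=3, C=2, D=0, E=1, F=4, G=1, H=19)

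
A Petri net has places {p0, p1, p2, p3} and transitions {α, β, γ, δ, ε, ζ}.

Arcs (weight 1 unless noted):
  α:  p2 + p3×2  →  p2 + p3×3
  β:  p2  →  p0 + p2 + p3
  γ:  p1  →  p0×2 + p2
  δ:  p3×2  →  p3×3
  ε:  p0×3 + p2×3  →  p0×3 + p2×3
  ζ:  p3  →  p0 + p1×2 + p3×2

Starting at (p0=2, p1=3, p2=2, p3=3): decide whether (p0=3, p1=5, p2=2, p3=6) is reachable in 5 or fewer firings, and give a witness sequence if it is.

YES — reachable via ⟨α, α, ζ⟩ (3 firings)

step 1: fire α:  (p0=2, p1=3, p2=2, p3=3) → (p0=2, p1=3, p2=2, p3=4)
step 2: fire α:  (p0=2, p1=3, p2=2, p3=4) → (p0=2, p1=3, p2=2, p3=5)
step 3: fire ζ:  (p0=2, p1=3, p2=2, p3=5) → (p0=3, p1=5, p2=2, p3=6)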